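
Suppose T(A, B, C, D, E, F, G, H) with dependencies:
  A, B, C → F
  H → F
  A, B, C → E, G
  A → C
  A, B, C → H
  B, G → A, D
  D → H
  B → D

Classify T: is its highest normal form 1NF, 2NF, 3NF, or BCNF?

Candidate keys: {A, B}, {B, G}. Prime attributes: {A, B, G}.
H → F: {H}⁺ = {F, H}, which is not all of the attributes, so the left side is not a superkey — BCNF is violated.
H → F has non-prime {F} on the right and a non-superkey on the left, so 3NF fails.
Since {A} ⊂ {A, B} and {A}⁺ ⊇ {C} with {C} non-prime, there is a partial dependency; 2NF fails.

1NF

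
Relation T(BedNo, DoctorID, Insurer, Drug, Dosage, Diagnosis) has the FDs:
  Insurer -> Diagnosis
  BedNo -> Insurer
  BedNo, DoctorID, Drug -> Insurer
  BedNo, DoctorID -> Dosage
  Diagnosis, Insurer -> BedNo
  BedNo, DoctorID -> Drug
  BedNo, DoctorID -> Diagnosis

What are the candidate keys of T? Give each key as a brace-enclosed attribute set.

No FD produces {DoctorID}, so it must be in every candidate key.
{BedNo, DoctorID} is a candidate key since {BedNo, DoctorID}⁺ = {BedNo, Diagnosis, DoctorID, Dosage, Drug, Insurer} covers every attribute.
{DoctorID, Insurer} is a candidate key since {DoctorID, Insurer}⁺ = {BedNo, Diagnosis, DoctorID, Dosage, Drug, Insurer} covers every attribute.
No proper subset of any of these is a key, and no other minimal superkey exists.

{BedNo, DoctorID}, {DoctorID, Insurer}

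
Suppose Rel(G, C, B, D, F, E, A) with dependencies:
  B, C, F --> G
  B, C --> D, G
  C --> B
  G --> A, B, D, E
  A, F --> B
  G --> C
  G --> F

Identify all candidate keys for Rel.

{C}, {G}

{C}⁺ = {A, B, C, D, E, F, G}, which is every attribute, so {C} is a candidate key.
{G}⁺ = {A, B, C, D, E, F, G}, which is every attribute, so {G} is a candidate key.
These are minimal and exhaustive — every other superkey contains one of them.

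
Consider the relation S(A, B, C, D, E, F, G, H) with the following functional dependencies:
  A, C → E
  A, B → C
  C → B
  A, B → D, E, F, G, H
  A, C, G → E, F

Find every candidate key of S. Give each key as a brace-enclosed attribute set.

No FD produces {A}, so it must be in every candidate key.
{A, B} is a candidate key since {A, B}⁺ = {A, B, C, D, E, F, G, H} covers every attribute.
{A, C} is a candidate key since {A, C}⁺ = {A, B, C, D, E, F, G, H} covers every attribute.
These are minimal and exhaustive — every other superkey contains one of them.

{A, B}, {A, C}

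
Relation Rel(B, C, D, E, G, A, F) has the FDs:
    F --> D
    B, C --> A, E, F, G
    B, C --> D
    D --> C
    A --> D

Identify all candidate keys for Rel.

{B} never appears on the right of any FD, so every key must include it.
{A, B}⁺ = {A, B, C, D, E, F, G}, which is every attribute, so {A, B} is a candidate key.
{B, C}⁺ = {A, B, C, D, E, F, G}, which is every attribute, so {B, C} is a candidate key.
{B, D}⁺ = {A, B, C, D, E, F, G}, which is every attribute, so {B, D} is a candidate key.
{B, F}⁺ = {A, B, C, D, E, F, G}, which is every attribute, so {B, F} is a candidate key.
These are minimal and exhaustive — every other superkey contains one of them.

{A, B}, {B, C}, {B, D}, {B, F}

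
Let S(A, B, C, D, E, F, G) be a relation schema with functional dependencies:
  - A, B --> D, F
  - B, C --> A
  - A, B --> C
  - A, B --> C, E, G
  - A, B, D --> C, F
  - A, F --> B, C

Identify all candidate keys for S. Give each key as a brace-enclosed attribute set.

{A, B}⁺ = {A, B, C, D, E, F, G} — all of the relation — so {A, B} is a candidate key.
{A, F}⁺ = {A, B, C, D, E, F, G} — all of the relation — so {A, F} is a candidate key.
{B, C}⁺ = {A, B, C, D, E, F, G} — all of the relation — so {B, C} is a candidate key.
No proper subset of any of these is a key, and no other minimal superkey exists.

{A, B}, {A, F}, {B, C}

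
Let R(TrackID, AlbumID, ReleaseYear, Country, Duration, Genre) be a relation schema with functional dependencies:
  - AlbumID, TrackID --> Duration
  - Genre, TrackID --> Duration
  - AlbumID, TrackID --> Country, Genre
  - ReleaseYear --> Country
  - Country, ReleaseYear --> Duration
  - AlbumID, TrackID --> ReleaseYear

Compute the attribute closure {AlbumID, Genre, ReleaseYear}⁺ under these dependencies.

Start with {AlbumID, Genre, ReleaseYear}.
ReleaseYear --> Country applies; add {Country} → now {AlbumID, Country, Genre, ReleaseYear}.
Country, ReleaseYear --> Duration applies; add {Duration} → now {AlbumID, Country, Duration, Genre, ReleaseYear}.
No further FD applies.

{AlbumID, Country, Duration, Genre, ReleaseYear}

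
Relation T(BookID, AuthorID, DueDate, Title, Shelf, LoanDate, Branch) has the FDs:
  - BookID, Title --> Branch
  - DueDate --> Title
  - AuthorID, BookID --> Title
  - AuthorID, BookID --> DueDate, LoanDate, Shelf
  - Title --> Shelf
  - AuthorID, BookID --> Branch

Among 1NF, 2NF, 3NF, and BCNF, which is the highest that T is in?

2NF

Candidate key: {AuthorID, BookID}. Prime attributes: {AuthorID, BookID}.
BookID, Title --> Branch breaks BCNF: {BookID, Title}⁺ = {BookID, Branch, Shelf, Title}, so {BookID, Title} is not a superkey.
BookID, Title --> Branch determines the non-prime attribute {Branch} from a non-superkey — 3NF is violated.
No proper subset of a key has a non-prime attribute in its closure, so there is no partial dependency; 2NF holds.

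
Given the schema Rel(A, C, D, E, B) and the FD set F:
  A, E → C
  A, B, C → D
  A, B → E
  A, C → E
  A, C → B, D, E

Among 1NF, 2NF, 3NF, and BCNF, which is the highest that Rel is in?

Candidate keys: {A, B}, {A, C}, {A, E}. Prime attributes: {A, B, C, E}.
Each dependency's left side is a superkey — BCNF holds.

BCNF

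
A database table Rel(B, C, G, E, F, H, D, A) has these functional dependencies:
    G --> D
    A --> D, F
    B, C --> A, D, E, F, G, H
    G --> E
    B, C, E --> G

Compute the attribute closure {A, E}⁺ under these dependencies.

Start with {A, E}.
A --> D, F applies; add {D, F} → now {A, D, E, F}.
No further FD applies.

{A, D, E, F}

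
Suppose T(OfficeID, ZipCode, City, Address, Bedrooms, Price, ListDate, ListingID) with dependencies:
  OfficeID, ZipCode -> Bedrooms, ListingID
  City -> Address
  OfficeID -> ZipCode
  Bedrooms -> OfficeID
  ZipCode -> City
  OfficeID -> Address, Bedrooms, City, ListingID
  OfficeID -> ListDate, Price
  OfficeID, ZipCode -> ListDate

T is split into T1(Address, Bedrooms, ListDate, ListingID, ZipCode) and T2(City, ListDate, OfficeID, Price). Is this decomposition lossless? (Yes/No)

No

T1 ∩ T2 = {ListDate}; its closure under F is {ListDate}.
Neither T1 nor T2 is contained in that closure, so the decomposition is lossy.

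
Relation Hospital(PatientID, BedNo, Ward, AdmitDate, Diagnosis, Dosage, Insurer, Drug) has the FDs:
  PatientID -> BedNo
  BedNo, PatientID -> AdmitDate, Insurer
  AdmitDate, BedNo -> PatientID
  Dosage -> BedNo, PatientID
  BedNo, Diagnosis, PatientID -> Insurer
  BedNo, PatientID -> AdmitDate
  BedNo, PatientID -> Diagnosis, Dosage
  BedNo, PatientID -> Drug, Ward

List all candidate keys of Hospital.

{AdmitDate, BedNo}, {Dosage}, {PatientID}

{Dosage}⁺ = {AdmitDate, BedNo, Diagnosis, Dosage, Drug, Insurer, PatientID, Ward}, which is every attribute, so {Dosage} is a candidate key.
{PatientID}⁺ = {AdmitDate, BedNo, Diagnosis, Dosage, Drug, Insurer, PatientID, Ward}, which is every attribute, so {PatientID} is a candidate key.
{AdmitDate, BedNo}⁺ = {AdmitDate, BedNo, Diagnosis, Dosage, Drug, Insurer, PatientID, Ward}, which is every attribute, so {AdmitDate, BedNo} is a candidate key.
Any other superkey properly contains one of these, so there are no further candidate keys.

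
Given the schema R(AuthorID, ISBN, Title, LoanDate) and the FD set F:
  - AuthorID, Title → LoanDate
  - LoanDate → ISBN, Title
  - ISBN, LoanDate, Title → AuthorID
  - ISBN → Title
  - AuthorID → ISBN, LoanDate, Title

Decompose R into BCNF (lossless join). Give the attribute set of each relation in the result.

{AuthorID, ISBN, LoanDate}; {ISBN, Title}

Candidate keys of the original relation: {AuthorID}, {LoanDate}.
{AuthorID, ISBN, LoanDate, Title}: {ISBN} determines {ISBN, Title} here but is not a superkey — split on ISBN → Title, giving {ISBN, Title} and {AuthorID, ISBN, LoanDate}.
{ISBN, Title} is in BCNF.
{AuthorID, ISBN, LoanDate} is in BCNF.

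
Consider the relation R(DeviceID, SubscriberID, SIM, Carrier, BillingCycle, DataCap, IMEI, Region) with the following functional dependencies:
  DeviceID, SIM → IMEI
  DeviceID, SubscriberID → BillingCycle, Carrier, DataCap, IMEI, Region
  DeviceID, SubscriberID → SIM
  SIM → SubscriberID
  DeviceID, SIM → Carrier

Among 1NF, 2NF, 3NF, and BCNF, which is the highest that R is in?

3NF

Candidate keys: {DeviceID, SIM}, {DeviceID, SubscriberID}. Prime attributes: {DeviceID, SIM, SubscriberID}.
For SIM → SubscriberID we have {SIM}⁺ = {SIM, SubscriberID}; {SIM} is not a superkey, so BCNF fails.
Since {SubscriberID} ⊆ prime attributes and every other non-superkey FD also has a prime right side, the schema is in 3NF.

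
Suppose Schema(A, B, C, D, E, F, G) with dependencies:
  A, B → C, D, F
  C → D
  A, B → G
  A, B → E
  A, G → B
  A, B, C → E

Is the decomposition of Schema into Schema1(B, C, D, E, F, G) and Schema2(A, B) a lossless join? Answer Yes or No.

No

Schema1 ∩ Schema2 = {B}; its closure under F is {B}.
Schema1 ⊄ {B} and Schema2 ⊄ {B}, so the split is lossy.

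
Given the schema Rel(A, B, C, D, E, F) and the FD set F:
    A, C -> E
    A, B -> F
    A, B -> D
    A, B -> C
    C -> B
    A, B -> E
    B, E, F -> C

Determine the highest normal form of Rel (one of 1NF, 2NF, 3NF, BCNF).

Candidate keys: {A, B}, {A, C}. Prime attributes: {A, B, C}.
C -> B breaks BCNF: {C}⁺ = {B, C}, so {C} is not a superkey.
Its right-hand attributes {B} are all prime, as are those of every other non-superkey FD — the relation is in 3NF.

3NF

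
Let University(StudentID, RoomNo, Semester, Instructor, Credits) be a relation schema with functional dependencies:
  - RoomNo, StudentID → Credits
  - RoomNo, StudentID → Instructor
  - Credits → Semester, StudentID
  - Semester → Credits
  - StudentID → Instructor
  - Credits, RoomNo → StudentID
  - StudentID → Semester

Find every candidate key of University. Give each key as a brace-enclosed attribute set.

{RoomNo} never appears on the right of any FD, so every key must include it.
{Credits, RoomNo} is a candidate key since {Credits, RoomNo}⁺ = {Credits, Instructor, RoomNo, Semester, StudentID} covers every attribute.
{RoomNo, Semester} is a candidate key since {RoomNo, Semester}⁺ = {Credits, Instructor, RoomNo, Semester, StudentID} covers every attribute.
{RoomNo, StudentID} is a candidate key since {RoomNo, StudentID}⁺ = {Credits, Instructor, RoomNo, Semester, StudentID} covers every attribute.
No proper subset of any of these is a key, and no other minimal superkey exists.

{Credits, RoomNo}, {RoomNo, Semester}, {RoomNo, StudentID}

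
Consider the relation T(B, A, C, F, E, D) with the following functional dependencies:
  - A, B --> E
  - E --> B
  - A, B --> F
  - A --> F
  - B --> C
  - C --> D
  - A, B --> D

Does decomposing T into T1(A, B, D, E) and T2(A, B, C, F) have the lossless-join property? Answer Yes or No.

Common attributes: {A, B}; their closure is {A, B, C, D, E, F}.
This includes all of T1, so the common attributes are a superkey of T1 — the join is lossless.

Yes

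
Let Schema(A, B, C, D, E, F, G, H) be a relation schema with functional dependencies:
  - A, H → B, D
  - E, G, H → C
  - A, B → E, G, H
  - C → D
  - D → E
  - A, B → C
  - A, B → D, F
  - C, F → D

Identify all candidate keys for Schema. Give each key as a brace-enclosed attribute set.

{A} never appears on the right of any FD, so every key must include it.
{A, B}⁺ = {A, B, C, D, E, F, G, H}, which is every attribute, so {A, B} is a candidate key.
{A, H}⁺ = {A, B, C, D, E, F, G, H}, which is every attribute, so {A, H} is a candidate key.
These are minimal and exhaustive — every other superkey contains one of them.

{A, B}, {A, H}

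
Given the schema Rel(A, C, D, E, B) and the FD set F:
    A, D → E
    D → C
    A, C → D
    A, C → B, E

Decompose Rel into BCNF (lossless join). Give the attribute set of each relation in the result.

{A, B, D, E}; {C, D}

Candidate keys of the original relation: {A, C}, {A, D}.
{A, B, C, D, E}: {D} determines {C, D} here but is not a superkey — split on D → C, giving {C, D} and {A, B, D, E}.
{C, D} is in BCNF.
{A, B, D, E} is in BCNF.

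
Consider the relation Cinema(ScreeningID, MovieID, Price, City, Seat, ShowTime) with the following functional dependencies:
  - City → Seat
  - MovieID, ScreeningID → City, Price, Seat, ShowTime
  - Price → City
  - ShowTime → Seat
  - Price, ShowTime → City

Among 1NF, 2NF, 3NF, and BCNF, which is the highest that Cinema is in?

2NF

Candidate key: {MovieID, ScreeningID}. Prime attributes: {MovieID, ScreeningID}.
City → Seat breaks BCNF: {City}⁺ = {City, Seat}, so {City} is not a superkey.
City → Seat has non-prime {Seat} on the right and a non-superkey on the left, so 3NF fails.
No non-prime attribute depends on a proper subset of any candidate key, so 2NF holds.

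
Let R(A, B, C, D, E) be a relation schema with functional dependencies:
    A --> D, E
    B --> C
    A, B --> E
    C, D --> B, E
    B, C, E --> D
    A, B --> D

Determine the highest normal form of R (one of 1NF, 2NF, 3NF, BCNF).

Candidate keys: {A, B}, {A, C}. Prime attributes: {A, B, C}.
A --> D, E: {A}⁺ = {A, D, E}, which is not all of the attributes, so the left side is not a superkey — BCNF is violated.
A --> D, E determines the non-prime attributes {D, E} from a non-superkey — 3NF is violated.
{A} is a proper subset of the key {A, B}, and {A}⁺ contains the non-prime attributes {D, E} — a partial dependency, so 2NF is violated.

1NF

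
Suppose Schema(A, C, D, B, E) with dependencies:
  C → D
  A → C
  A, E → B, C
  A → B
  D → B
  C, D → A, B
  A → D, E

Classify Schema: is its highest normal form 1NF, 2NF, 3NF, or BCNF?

2NF

Candidate keys: {A}, {C}. Prime attributes: {A, C}.
For D → B we have {D}⁺ = {B, D}; {D} is not a superkey, so BCNF fails.
D → B has non-prime {B} on the right and a non-superkey on the left, so 3NF fails.
All keys have size 1, which rules out partial dependencies — 2NF is satisfied.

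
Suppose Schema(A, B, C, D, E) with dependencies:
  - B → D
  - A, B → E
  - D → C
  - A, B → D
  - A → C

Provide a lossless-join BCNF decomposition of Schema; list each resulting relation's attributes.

{A, B, E}; {B, D}; {C, D}

Candidate key of the original relation: {A, B}.
{A, B, C, D, E}: {B} determines {B, C, D} here but is not a superkey — split on B → C, D, giving {B, C, D} and {A, B, E}.
{B, C, D}: {D} determines {C, D} here but is not a superkey — split on D → C, giving {C, D} and {B, D}.
{C, D} is in BCNF.
{B, D} is in BCNF.
{A, B, E} is in BCNF.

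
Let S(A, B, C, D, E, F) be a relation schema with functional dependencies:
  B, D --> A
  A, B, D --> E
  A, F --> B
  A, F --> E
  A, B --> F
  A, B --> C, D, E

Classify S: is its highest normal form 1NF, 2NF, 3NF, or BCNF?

Candidate keys: {A, B}, {A, F}, {B, D}. Prime attributes: {A, B, D, F}.
Each dependency's left side is a superkey — BCNF holds.

BCNF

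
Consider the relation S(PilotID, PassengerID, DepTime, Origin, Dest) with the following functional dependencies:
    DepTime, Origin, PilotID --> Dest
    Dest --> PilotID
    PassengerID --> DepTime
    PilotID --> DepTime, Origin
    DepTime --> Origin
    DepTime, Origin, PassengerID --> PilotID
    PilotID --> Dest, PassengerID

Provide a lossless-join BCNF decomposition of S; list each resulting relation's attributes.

Candidate keys of the original relation: {Dest}, {PassengerID}, {PilotID}.
In {DepTime, Dest, Origin, PassengerID, PilotID}, {DepTime} is not a superkey ({DepTime}⁺ restricted to this set is {DepTime, Origin}), so split on DepTime --> Origin into {DepTime, Origin} and {DepTime, Dest, PassengerID, PilotID}.
{DepTime, Origin}: every determinant is a superkey — BCNF.
{DepTime, Dest, PassengerID, PilotID}: every determinant is a superkey — BCNF.

{DepTime, Dest, PassengerID, PilotID}; {DepTime, Origin}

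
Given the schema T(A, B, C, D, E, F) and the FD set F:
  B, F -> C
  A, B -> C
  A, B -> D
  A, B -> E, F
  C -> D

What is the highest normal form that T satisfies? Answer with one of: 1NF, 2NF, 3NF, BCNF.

Candidate key: {A, B}. Prime attributes: {A, B}.
B, F -> C breaks BCNF: {B, F}⁺ = {B, C, D, F}, so {B, F} is not a superkey.
Because {C} is non-prime and the left side of B, F -> C is not a superkey, the relation is not in 3NF.
Checking every proper subset of each key, none determines a non-prime attribute — 2NF is satisfied.

2NF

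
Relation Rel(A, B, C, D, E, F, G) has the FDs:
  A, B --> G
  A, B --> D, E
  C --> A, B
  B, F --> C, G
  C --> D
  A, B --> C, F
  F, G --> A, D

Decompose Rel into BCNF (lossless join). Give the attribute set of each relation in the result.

{A, D, F, G}; {B, C, E, F, G}

Candidate keys of the original relation: {A, B}, {B, F}, {C}.
In {A, B, C, D, E, F, G}, {F, G} is not a superkey ({F, G}⁺ restricted to this set is {A, D, F, G}), so split on F, G --> A, D into {A, D, F, G} and {B, C, E, F, G}.
{A, D, F, G} is in BCNF.
{B, C, E, F, G} is in BCNF.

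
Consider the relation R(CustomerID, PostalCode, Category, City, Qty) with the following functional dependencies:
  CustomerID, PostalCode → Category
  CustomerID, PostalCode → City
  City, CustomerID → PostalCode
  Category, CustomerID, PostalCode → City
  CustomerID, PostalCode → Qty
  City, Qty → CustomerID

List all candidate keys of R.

{City, CustomerID}, {City, Qty}, {CustomerID, PostalCode}

Closure of {City, CustomerID} is {Category, City, CustomerID, PostalCode, Qty}, the whole schema; {City, CustomerID} is a candidate key.
Closure of {City, Qty} is {Category, City, CustomerID, PostalCode, Qty}, the whole schema; {City, Qty} is a candidate key.
Closure of {CustomerID, PostalCode} is {Category, City, CustomerID, PostalCode, Qty}, the whole schema; {CustomerID, PostalCode} is a candidate key.
Any other superkey properly contains one of these, so there are no further candidate keys.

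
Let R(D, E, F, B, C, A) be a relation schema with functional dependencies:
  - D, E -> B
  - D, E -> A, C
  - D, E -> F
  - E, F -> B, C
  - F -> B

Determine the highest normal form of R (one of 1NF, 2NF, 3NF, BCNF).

Candidate key: {D, E}. Prime attributes: {D, E}.
For E, F -> B, C we have {E, F}⁺ = {B, C, E, F}; {E, F} is not a superkey, so BCNF fails.
E, F -> B, C determines the non-prime attributes {B, C} from a non-superkey — 3NF is violated.
Checking every proper subset of each key, none determines a non-prime attribute — 2NF is satisfied.

2NF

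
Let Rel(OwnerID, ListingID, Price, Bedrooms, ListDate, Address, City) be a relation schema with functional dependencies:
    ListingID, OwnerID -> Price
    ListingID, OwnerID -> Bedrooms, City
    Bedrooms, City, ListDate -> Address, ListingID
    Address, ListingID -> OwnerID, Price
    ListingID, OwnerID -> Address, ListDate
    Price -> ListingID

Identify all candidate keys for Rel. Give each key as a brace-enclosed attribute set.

{Address, ListingID}⁺ = {Address, Bedrooms, City, ListDate, ListingID, OwnerID, Price} — all of the relation — so {Address, ListingID} is a candidate key.
{Address, Price}⁺ = {Address, Bedrooms, City, ListDate, ListingID, OwnerID, Price} — all of the relation — so {Address, Price} is a candidate key.
{ListingID, OwnerID}⁺ = {Address, Bedrooms, City, ListDate, ListingID, OwnerID, Price} — all of the relation — so {ListingID, OwnerID} is a candidate key.
{OwnerID, Price}⁺ = {Address, Bedrooms, City, ListDate, ListingID, OwnerID, Price} — all of the relation — so {OwnerID, Price} is a candidate key.
{Bedrooms, City, ListDate}⁺ = {Address, Bedrooms, City, ListDate, ListingID, OwnerID, Price} — all of the relation — so {Bedrooms, City, ListDate} is a candidate key.
These are minimal and exhaustive — every other superkey contains one of them.

{Address, ListingID}, {Address, Price}, {Bedrooms, City, ListDate}, {ListingID, OwnerID}, {OwnerID, Price}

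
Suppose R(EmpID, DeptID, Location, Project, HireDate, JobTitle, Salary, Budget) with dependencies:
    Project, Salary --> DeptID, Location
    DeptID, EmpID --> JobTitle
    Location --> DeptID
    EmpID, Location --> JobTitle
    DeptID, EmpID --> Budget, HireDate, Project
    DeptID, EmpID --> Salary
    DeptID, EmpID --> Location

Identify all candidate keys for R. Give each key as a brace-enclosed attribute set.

No FD produces {EmpID}, so it must be in every candidate key.
{DeptID, EmpID} is a candidate key since {DeptID, EmpID}⁺ = {Budget, DeptID, EmpID, HireDate, JobTitle, Location, Project, Salary} covers every attribute.
{EmpID, Location} is a candidate key since {EmpID, Location}⁺ = {Budget, DeptID, EmpID, HireDate, JobTitle, Location, Project, Salary} covers every attribute.
{EmpID, Project, Salary} is a candidate key since {EmpID, Project, Salary}⁺ = {Budget, DeptID, EmpID, HireDate, JobTitle, Location, Project, Salary} covers every attribute.
Any other superkey properly contains one of these, so there are no further candidate keys.

{DeptID, EmpID}, {EmpID, Location}, {EmpID, Project, Salary}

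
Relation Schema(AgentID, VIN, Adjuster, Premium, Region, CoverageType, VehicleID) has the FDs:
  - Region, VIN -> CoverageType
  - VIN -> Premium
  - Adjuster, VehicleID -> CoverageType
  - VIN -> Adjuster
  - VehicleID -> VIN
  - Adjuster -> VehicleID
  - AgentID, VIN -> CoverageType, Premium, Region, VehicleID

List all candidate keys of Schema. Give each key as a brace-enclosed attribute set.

{Adjuster, AgentID}, {AgentID, VIN}, {AgentID, VehicleID}

Attributes never on any right-hand side: {AgentID} — every candidate key must contain it.
{Adjuster, AgentID} is a candidate key since {Adjuster, AgentID}⁺ = {Adjuster, AgentID, CoverageType, Premium, Region, VIN, VehicleID} covers every attribute.
{AgentID, VIN} is a candidate key since {AgentID, VIN}⁺ = {Adjuster, AgentID, CoverageType, Premium, Region, VIN, VehicleID} covers every attribute.
{AgentID, VehicleID} is a candidate key since {AgentID, VehicleID}⁺ = {Adjuster, AgentID, CoverageType, Premium, Region, VIN, VehicleID} covers every attribute.
Any other superkey properly contains one of these, so there are no further candidate keys.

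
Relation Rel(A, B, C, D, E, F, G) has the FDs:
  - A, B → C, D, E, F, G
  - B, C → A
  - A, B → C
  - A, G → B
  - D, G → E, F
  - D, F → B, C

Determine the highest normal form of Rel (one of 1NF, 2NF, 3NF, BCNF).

Candidate keys: {A, B}, {A, G}, {B, C}, {D, F}, {D, G}. Prime attributes: {A, B, C, D, F, G}.
Every FD has a superkey on the left, so the relation is in BCNF.

BCNF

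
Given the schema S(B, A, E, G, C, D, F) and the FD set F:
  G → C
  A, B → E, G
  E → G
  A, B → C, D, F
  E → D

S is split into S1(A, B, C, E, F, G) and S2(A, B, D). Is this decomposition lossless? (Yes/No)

S1 ∩ S2 = {A, B}; its closure under F is {A, B, C, D, E, F, G}.
This includes all of S1, so the common attributes are a superkey of S1 — the join is lossless.

Yes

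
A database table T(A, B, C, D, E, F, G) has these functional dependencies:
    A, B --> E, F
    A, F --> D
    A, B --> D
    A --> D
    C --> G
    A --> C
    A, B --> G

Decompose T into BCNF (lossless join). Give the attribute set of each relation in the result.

{A, B, E, F}; {A, C, D}; {C, G}

Candidate key of the original relation: {A, B}.
{A, B, C, D, E, F, G}: {A, F} determines {A, C, D, F, G} here but is not a superkey — split on A, F --> C, D, G, giving {A, C, D, F, G} and {A, B, E, F}.
{A, C, D, F, G}: {A} determines {A, C, D, G} here but is not a superkey — split on A --> C, D, G, giving {A, C, D, G} and {A, F}.
{A, C, D, G}: {C} determines {C, G} here but is not a superkey — split on C --> G, giving {C, G} and {A, C, D}.
{C, G} is in BCNF.
{A, C, D} is in BCNF.
{A, F} is in BCNF.
{A, B, E, F} is in BCNF.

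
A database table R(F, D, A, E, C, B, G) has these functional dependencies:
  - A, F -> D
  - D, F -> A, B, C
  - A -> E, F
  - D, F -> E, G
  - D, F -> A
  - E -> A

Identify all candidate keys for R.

{A}, {D, F}, {E}

Closure of {A} is {A, B, C, D, E, F, G}, the whole schema; {A} is a candidate key.
Closure of {E} is {A, B, C, D, E, F, G}, the whole schema; {E} is a candidate key.
Closure of {D, F} is {A, B, C, D, E, F, G}, the whole schema; {D, F} is a candidate key.
No proper subset of any of these is a key, and no other minimal superkey exists.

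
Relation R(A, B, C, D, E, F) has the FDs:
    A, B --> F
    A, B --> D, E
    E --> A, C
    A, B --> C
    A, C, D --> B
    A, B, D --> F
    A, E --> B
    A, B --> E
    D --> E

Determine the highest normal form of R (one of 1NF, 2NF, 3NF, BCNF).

BCNF

Candidate keys: {A, B}, {D}, {E}. Prime attributes: {A, B, D, E}.
Every FD has a superkey on the left, so the relation is in BCNF.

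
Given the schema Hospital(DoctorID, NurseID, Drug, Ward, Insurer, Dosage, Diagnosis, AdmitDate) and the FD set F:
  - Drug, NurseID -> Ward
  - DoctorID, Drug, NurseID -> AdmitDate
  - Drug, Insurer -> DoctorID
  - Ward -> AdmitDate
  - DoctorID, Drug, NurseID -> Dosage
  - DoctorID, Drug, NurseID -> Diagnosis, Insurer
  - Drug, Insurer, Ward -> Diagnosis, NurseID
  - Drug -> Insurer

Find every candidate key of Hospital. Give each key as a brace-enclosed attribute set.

Attributes never on any right-hand side: {Drug} — every candidate key must contain it.
{Drug, NurseID} is a candidate key since {Drug, NurseID}⁺ = {AdmitDate, Diagnosis, DoctorID, Dosage, Drug, Insurer, NurseID, Ward} covers every attribute.
{Drug, Ward} is a candidate key since {Drug, Ward}⁺ = {AdmitDate, Diagnosis, DoctorID, Dosage, Drug, Insurer, NurseID, Ward} covers every attribute.
Any other superkey properly contains one of these, so there are no further candidate keys.

{Drug, NurseID}, {Drug, Ward}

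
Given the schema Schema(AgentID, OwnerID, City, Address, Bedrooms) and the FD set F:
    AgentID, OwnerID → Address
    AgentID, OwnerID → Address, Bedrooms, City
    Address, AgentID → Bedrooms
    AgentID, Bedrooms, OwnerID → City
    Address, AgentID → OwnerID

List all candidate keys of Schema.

No FD produces {AgentID}, so it must be in every candidate key.
{Address, AgentID}⁺ = {Address, AgentID, Bedrooms, City, OwnerID}, which is every attribute, so {Address, AgentID} is a candidate key.
{AgentID, OwnerID}⁺ = {Address, AgentID, Bedrooms, City, OwnerID}, which is every attribute, so {AgentID, OwnerID} is a candidate key.
These are minimal and exhaustive — every other superkey contains one of them.

{Address, AgentID}, {AgentID, OwnerID}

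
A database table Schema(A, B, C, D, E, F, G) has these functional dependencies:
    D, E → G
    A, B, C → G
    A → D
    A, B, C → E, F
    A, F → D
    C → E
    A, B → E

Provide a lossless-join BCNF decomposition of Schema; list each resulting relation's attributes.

Candidate key of the original relation: {A, B, C}.
In {A, B, C, D, E, F, G}, {D, E} is not a superkey ({D, E}⁺ restricted to this set is {D, E, G}), so split on D, E → G into {D, E, G} and {A, B, C, D, E, F}.
{D, E, G} has no BCNF violation.
In {A, B, C, D, E, F}, {A} is not a superkey ({A}⁺ restricted to this set is {A, D}), so split on A → D into {A, D} and {A, B, C, E, F}.
{A, D} has no BCNF violation.
In {A, B, C, E, F}, {C} is not a superkey ({C}⁺ restricted to this set is {C, E}), so split on C → E into {C, E} and {A, B, C, F}.
{C, E} has no BCNF violation.
{A, B, C, F} has no BCNF violation.

{A, B, C, F}; {A, D}; {C, E}; {D, E, G}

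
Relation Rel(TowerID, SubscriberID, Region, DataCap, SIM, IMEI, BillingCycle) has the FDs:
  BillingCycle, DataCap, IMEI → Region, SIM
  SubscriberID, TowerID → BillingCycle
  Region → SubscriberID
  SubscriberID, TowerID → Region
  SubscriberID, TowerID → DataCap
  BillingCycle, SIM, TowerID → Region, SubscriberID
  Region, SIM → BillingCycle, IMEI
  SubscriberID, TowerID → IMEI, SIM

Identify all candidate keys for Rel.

{BillingCycle, DataCap, IMEI, TowerID}, {BillingCycle, SIM, TowerID}, {Region, TowerID}, {SubscriberID, TowerID}

No FD produces {TowerID}, so it must be in every candidate key.
{Region, TowerID}⁺ = {BillingCycle, DataCap, IMEI, Region, SIM, SubscriberID, TowerID}, which is every attribute, so {Region, TowerID} is a candidate key.
{SubscriberID, TowerID}⁺ = {BillingCycle, DataCap, IMEI, Region, SIM, SubscriberID, TowerID}, which is every attribute, so {SubscriberID, TowerID} is a candidate key.
{BillingCycle, SIM, TowerID}⁺ = {BillingCycle, DataCap, IMEI, Region, SIM, SubscriberID, TowerID}, which is every attribute, so {BillingCycle, SIM, TowerID} is a candidate key.
{BillingCycle, DataCap, IMEI, TowerID}⁺ = {BillingCycle, DataCap, IMEI, Region, SIM, SubscriberID, TowerID}, which is every attribute, so {BillingCycle, DataCap, IMEI, TowerID} is a candidate key.
Any other superkey properly contains one of these, so there are no further candidate keys.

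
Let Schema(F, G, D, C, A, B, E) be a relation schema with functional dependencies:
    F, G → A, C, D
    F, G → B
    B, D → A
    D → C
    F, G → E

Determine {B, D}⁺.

{A, B, C, D}

Start with {B, D}.
B, D → A applies; add {A} → now {A, B, D}.
D → C applies; add {C} → now {A, B, C, D}.
No further FD applies.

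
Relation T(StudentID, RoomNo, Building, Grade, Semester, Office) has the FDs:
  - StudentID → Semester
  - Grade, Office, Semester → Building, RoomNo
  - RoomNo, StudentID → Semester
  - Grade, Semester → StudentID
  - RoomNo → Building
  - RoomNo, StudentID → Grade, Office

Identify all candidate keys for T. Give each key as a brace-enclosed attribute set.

{Grade, Office, Semester}, {Grade, Office, StudentID}, {Grade, RoomNo, Semester}, {RoomNo, StudentID}

Closure of {RoomNo, StudentID} is {Building, Grade, Office, RoomNo, Semester, StudentID}, the whole schema; {RoomNo, StudentID} is a candidate key.
Closure of {Grade, Office, Semester} is {Building, Grade, Office, RoomNo, Semester, StudentID}, the whole schema; {Grade, Office, Semester} is a candidate key.
Closure of {Grade, Office, StudentID} is {Building, Grade, Office, RoomNo, Semester, StudentID}, the whole schema; {Grade, Office, StudentID} is a candidate key.
Closure of {Grade, RoomNo, Semester} is {Building, Grade, Office, RoomNo, Semester, StudentID}, the whole schema; {Grade, RoomNo, Semester} is a candidate key.
These are minimal and exhaustive — every other superkey contains one of them.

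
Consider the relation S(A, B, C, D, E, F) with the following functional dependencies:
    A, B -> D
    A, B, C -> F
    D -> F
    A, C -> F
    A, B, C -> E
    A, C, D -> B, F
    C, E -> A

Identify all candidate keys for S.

{A, B, C}, {A, C, D}, {B, C, E}, {C, D, E}

No FD produces {C}, so it must be in every candidate key.
{A, B, C} is a candidate key since {A, B, C}⁺ = {A, B, C, D, E, F} covers every attribute.
{A, C, D} is a candidate key since {A, C, D}⁺ = {A, B, C, D, E, F} covers every attribute.
{B, C, E} is a candidate key since {B, C, E}⁺ = {A, B, C, D, E, F} covers every attribute.
{C, D, E} is a candidate key since {C, D, E}⁺ = {A, B, C, D, E, F} covers every attribute.
These are minimal and exhaustive — every other superkey contains one of them.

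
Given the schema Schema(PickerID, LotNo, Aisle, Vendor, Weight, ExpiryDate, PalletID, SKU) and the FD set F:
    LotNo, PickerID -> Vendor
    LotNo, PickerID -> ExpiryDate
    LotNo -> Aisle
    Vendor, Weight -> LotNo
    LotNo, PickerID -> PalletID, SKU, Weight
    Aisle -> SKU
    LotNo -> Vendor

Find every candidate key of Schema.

{LotNo, PickerID}, {PickerID, Vendor, Weight}

Attributes never on any right-hand side: {PickerID} — every candidate key must contain it.
Closure of {LotNo, PickerID} is {Aisle, ExpiryDate, LotNo, PalletID, PickerID, SKU, Vendor, Weight}, the whole schema; {LotNo, PickerID} is a candidate key.
Closure of {PickerID, Vendor, Weight} is {Aisle, ExpiryDate, LotNo, PalletID, PickerID, SKU, Vendor, Weight}, the whole schema; {PickerID, Vendor, Weight} is a candidate key.
No proper subset of any of these is a key, and no other minimal superkey exists.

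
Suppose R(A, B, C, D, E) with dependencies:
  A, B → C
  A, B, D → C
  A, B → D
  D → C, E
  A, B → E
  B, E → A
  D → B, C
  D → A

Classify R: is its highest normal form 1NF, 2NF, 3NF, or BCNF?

BCNF

Candidate keys: {A, B}, {B, E}, {D}. Prime attributes: {A, B, D, E}.
Every FD has a superkey on the left, so the relation is in BCNF.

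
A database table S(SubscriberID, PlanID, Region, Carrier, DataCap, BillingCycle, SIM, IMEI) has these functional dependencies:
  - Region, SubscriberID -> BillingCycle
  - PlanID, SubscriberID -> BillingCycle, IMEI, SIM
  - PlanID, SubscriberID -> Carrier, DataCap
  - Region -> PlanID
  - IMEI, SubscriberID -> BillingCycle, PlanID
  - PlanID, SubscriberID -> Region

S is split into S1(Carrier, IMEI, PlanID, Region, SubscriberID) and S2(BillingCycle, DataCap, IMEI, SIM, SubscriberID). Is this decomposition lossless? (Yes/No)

The shared attributes are {IMEI, SubscriberID} and {IMEI, SubscriberID}⁺ = {BillingCycle, Carrier, DataCap, IMEI, PlanID, Region, SIM, SubscriberID}.
Since S1 ⊆ {BillingCycle, Carrier, DataCap, IMEI, PlanID, Region, SIM, SubscriberID}, the intersection is a superkey of S1; the decomposition is lossless.

Yes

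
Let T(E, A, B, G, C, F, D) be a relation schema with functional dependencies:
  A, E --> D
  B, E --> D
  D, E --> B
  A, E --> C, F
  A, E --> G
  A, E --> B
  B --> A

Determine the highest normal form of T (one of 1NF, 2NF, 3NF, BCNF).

3NF

Candidate keys: {A, E}, {B, E}, {D, E}. Prime attributes: {A, B, D, E}.
B --> A breaks BCNF: {B}⁺ = {A, B}, so {B} is not a superkey.
Its right-hand attributes {A} are all prime, as are those of every other non-superkey FD — the relation is in 3NF.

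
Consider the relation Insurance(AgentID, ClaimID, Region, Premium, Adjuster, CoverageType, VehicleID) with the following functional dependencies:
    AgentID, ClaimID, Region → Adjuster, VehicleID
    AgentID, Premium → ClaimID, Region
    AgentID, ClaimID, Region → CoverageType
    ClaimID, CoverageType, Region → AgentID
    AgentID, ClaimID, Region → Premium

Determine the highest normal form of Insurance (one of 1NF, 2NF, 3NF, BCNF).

BCNF

Candidate keys: {AgentID, ClaimID, Region}, {AgentID, Premium}, {ClaimID, CoverageType, Region}. Prime attributes: {AgentID, ClaimID, CoverageType, Premium, Region}.
Every FD has a superkey on the left, so the relation is in BCNF.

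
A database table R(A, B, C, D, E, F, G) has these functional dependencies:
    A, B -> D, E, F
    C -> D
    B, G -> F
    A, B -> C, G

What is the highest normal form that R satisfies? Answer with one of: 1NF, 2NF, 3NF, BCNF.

Candidate key: {A, B}. Prime attributes: {A, B}.
C -> D breaks BCNF: {C}⁺ = {C, D}, so {C} is not a superkey.
C -> D determines the non-prime attribute {D} from a non-superkey — 3NF is violated.
No non-prime attribute depends on a proper subset of any candidate key, so 2NF holds.

2NF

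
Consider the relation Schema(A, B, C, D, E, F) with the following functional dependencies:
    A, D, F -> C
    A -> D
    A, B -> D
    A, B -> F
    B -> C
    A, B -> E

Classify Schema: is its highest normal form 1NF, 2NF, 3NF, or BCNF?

Candidate key: {A, B}. Prime attributes: {A, B}.
A, D, F -> C: {A, D, F}⁺ = {A, C, D, F}, which is not all of the attributes, so the left side is not a superkey — BCNF is violated.
A, D, F -> C determines the non-prime attribute {C} from a non-superkey — 3NF is violated.
The proper key subset {A} of {A, B} determines non-prime {D}, so the relation is not even in 2NF.

1NF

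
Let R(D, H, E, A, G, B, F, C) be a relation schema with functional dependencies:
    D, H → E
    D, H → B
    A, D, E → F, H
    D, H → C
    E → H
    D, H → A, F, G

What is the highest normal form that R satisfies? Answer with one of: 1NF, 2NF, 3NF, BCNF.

Candidate keys: {D, E}, {D, H}. Prime attributes: {D, E, H}.
E → H: {E}⁺ = {E, H}, which is not all of the attributes, so the left side is not a superkey — BCNF is violated.
But every attribute on its right side ({H}) is prime, and the same holds for every other non-superkey FD, so 3NF still holds.

3NF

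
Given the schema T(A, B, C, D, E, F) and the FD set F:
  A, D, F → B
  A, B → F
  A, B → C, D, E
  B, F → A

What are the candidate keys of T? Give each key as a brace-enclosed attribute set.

{A, B}⁺ = {A, B, C, D, E, F}, which is every attribute, so {A, B} is a candidate key.
{B, F}⁺ = {A, B, C, D, E, F}, which is every attribute, so {B, F} is a candidate key.
{A, D, F}⁺ = {A, B, C, D, E, F}, which is every attribute, so {A, D, F} is a candidate key.
These are minimal and exhaustive — every other superkey contains one of them.

{A, B}, {A, D, F}, {B, F}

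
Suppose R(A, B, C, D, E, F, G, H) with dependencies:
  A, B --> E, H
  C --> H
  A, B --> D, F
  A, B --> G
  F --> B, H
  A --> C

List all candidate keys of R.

{A, B}, {A, F}

{A} never appears on the right of any FD, so every key must include it.
Closure of {A, B} is {A, B, C, D, E, F, G, H}, the whole schema; {A, B} is a candidate key.
Closure of {A, F} is {A, B, C, D, E, F, G, H}, the whole schema; {A, F} is a candidate key.
No proper subset of any of these is a key, and no other minimal superkey exists.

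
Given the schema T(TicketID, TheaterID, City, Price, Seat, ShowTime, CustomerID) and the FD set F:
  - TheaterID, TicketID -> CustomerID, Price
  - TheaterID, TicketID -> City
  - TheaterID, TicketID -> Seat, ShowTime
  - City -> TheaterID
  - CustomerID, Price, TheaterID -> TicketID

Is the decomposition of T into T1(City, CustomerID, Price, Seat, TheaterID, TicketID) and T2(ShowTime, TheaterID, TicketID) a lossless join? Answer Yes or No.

Yes

The shared attributes are {TheaterID, TicketID} and {TheaterID, TicketID}⁺ = {City, CustomerID, Price, Seat, ShowTime, TheaterID, TicketID}.
Since T1 ⊆ {City, CustomerID, Price, Seat, ShowTime, TheaterID, TicketID}, the intersection is a superkey of T1; the decomposition is lossless.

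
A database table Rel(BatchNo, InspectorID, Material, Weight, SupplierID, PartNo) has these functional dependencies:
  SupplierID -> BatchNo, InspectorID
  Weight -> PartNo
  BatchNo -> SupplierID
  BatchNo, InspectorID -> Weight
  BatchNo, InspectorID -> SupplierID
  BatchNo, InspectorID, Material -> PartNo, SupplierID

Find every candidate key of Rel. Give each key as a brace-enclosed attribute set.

Attributes never on any right-hand side: {Material} — every candidate key must contain it.
{BatchNo, Material}⁺ = {BatchNo, InspectorID, Material, PartNo, SupplierID, Weight}, which is every attribute, so {BatchNo, Material} is a candidate key.
{Material, SupplierID}⁺ = {BatchNo, InspectorID, Material, PartNo, SupplierID, Weight}, which is every attribute, so {Material, SupplierID} is a candidate key.
Any other superkey properly contains one of these, so there are no further candidate keys.

{BatchNo, Material}, {Material, SupplierID}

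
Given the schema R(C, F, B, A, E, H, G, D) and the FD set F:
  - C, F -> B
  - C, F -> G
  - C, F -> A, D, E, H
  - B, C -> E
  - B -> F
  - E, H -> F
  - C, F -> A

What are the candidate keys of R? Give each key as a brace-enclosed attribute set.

{B, C}, {C, E, H}, {C, F}

Attributes never on any right-hand side: {C} — every candidate key must contain it.
Closure of {B, C} is {A, B, C, D, E, F, G, H}, the whole schema; {B, C} is a candidate key.
Closure of {C, F} is {A, B, C, D, E, F, G, H}, the whole schema; {C, F} is a candidate key.
Closure of {C, E, H} is {A, B, C, D, E, F, G, H}, the whole schema; {C, E, H} is a candidate key.
No proper subset of any of these is a key, and no other minimal superkey exists.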